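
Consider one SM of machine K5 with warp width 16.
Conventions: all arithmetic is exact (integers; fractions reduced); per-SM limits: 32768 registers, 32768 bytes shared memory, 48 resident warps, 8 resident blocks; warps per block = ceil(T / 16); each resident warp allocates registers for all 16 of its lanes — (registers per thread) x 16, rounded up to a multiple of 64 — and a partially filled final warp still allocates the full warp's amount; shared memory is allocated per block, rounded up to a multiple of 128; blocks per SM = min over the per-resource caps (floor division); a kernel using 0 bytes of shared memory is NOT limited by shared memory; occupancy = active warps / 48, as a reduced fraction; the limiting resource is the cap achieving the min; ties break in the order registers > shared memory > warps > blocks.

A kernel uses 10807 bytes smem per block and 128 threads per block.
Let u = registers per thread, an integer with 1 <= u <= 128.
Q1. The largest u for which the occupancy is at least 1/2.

Answer: u = 84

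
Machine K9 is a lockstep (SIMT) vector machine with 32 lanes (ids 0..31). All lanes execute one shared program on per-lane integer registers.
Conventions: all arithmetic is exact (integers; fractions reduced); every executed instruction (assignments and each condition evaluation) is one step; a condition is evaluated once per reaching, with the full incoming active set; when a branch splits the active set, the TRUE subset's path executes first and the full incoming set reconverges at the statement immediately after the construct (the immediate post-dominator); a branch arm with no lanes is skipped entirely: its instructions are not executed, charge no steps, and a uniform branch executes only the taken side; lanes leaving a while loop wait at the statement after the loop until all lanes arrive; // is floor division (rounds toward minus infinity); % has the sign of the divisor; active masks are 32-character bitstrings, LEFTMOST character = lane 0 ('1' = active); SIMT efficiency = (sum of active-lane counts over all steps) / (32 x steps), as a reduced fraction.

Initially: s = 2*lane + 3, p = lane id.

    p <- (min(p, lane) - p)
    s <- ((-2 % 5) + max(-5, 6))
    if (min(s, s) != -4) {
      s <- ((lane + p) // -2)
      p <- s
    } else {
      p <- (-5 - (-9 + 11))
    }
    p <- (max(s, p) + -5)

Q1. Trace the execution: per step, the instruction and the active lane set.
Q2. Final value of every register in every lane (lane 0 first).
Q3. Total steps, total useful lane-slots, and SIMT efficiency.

step 0: p <- (min(p, lane) - p)      11111111111111111111111111111111
step 1: s <- ((-2 % 5) + max(-5, 6)) 11111111111111111111111111111111
step 2: eval (min(s, s) != -4)       11111111111111111111111111111111
step 3: s <- ((lane + p) // -2)      11111111111111111111111111111111
step 4: p <- s                       11111111111111111111111111111111
step 5: p <- (max(s, p) + -5)        11111111111111111111111111111111

Answer: 6 steps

s: 0,-1,-1,-2,-2,-3,-3,-4,-4,-5,-5,-6,-6,-7,-7,-8,-8,-9,-9,-10,-10,-11,-11,-12,-12,-13,-13,-14,-14,-15,-15,-16
p: -5,-6,-6,-7,-7,-8,-8,-9,-9,-10,-10,-11,-11,-12,-12,-13,-13,-14,-14,-15,-15,-16,-16,-17,-17,-18,-18,-19,-19,-20,-20,-21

steps = 6; useful = 192; efficiency = 192/192 = 1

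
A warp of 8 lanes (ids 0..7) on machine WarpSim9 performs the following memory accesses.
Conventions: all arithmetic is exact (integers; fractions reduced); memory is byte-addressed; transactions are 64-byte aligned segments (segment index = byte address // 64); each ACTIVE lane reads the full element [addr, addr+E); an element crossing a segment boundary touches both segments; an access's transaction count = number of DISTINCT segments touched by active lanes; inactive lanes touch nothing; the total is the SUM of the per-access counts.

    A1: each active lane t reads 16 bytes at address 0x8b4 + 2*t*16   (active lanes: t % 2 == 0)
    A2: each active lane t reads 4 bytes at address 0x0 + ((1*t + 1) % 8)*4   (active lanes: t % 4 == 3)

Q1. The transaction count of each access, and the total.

A1: 5 transactions
A2: 1 transaction

Answer: 5,1; total 6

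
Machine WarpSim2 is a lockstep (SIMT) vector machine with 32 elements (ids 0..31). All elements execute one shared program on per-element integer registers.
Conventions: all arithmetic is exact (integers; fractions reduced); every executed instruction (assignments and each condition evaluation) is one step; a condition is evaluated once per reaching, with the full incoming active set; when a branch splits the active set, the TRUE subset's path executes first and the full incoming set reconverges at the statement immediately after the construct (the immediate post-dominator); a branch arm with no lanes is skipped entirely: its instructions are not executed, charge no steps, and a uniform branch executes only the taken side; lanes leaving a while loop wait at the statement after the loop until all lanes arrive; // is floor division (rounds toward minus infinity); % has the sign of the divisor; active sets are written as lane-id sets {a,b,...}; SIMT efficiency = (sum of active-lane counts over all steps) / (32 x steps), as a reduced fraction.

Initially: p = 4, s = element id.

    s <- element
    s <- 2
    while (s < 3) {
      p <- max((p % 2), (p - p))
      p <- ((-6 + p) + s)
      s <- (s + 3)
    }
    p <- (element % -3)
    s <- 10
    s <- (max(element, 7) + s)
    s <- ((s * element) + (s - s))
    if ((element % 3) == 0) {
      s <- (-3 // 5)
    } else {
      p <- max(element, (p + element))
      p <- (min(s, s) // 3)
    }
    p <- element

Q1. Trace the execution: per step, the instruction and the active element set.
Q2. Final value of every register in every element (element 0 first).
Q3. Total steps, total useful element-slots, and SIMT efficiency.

step 0: s <- element                 {0,1,2,3,4,5,6,7,8,9,10,11,12,13,14,15,16,17,18,19,20,21,22,23,24,25,26,27,28,29,30,31}
step 1: s <- 2                       {0,1,2,3,4,5,6,7,8,9,10,11,12,13,14,15,16,17,18,19,20,21,22,23,24,25,26,27,28,29,30,31}
step 2: eval (s < 3)                 {0,1,2,3,4,5,6,7,8,9,10,11,12,13,14,15,16,17,18,19,20,21,22,23,24,25,26,27,28,29,30,31}
step 3: p <- max((p % 2), (p - p))   {0,1,2,3,4,5,6,7,8,9,10,11,12,13,14,15,16,17,18,19,20,21,22,23,24,25,26,27,28,29,30,31}
step 4: p <- ((-6 + p) + s)          {0,1,2,3,4,5,6,7,8,9,10,11,12,13,14,15,16,17,18,19,20,21,22,23,24,25,26,27,28,29,30,31}
step 5: s <- (s + 3)                 {0,1,2,3,4,5,6,7,8,9,10,11,12,13,14,15,16,17,18,19,20,21,22,23,24,25,26,27,28,29,30,31}
step 6: eval (s < 3)                 {0,1,2,3,4,5,6,7,8,9,10,11,12,13,14,15,16,17,18,19,20,21,22,23,24,25,26,27,28,29,30,31}
step 7: p <- (element % -3)          {0,1,2,3,4,5,6,7,8,9,10,11,12,13,14,15,16,17,18,19,20,21,22,23,24,25,26,27,28,29,30,31}
step 8: s <- 10                      {0,1,2,3,4,5,6,7,8,9,10,11,12,13,14,15,16,17,18,19,20,21,22,23,24,25,26,27,28,29,30,31}
step 9: s <- (max(element, 7) + s)   {0,1,2,3,4,5,6,7,8,9,10,11,12,13,14,15,16,17,18,19,20,21,22,23,24,25,26,27,28,29,30,31}
step 10: s <- ((s * element) + (s - s)) {0,1,2,3,4,5,6,7,8,9,10,11,12,13,14,15,16,17,18,19,20,21,22,23,24,25,26,27,28,29,30,31}
step 11: eval ((element % 3) == 0)    {0,1,2,3,4,5,6,7,8,9,10,11,12,13,14,15,16,17,18,19,20,21,22,23,24,25,26,27,28,29,30,31}
step 12: s <- (-3 // 5)               {0,3,6,9,12,15,18,21,24,27,30}
step 13: p <- max(element, (p + element)) {1,2,4,5,7,8,10,11,13,14,16,17,19,20,22,23,25,26,28,29,31}
step 14: p <- (min(s, s) // 3)        {1,2,4,5,7,8,10,11,13,14,16,17,19,20,22,23,25,26,28,29,31}
step 15: p <- element                 {0,1,2,3,4,5,6,7,8,9,10,11,12,13,14,15,16,17,18,19,20,21,22,23,24,25,26,27,28,29,30,31}

Answer: 16 steps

p: 0,1,2,3,4,5,6,7,8,9,10,11,12,13,14,15,16,17,18,19,20,21,22,23,24,25,26,27,28,29,30,31
s: -1,17,34,-1,68,85,-1,119,144,-1,200,231,-1,299,336,-1,416,459,-1,551,600,-1,704,759,-1,875,936,-1,1064,1131,-1,1271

steps = 16; useful = 469; efficiency = 469/512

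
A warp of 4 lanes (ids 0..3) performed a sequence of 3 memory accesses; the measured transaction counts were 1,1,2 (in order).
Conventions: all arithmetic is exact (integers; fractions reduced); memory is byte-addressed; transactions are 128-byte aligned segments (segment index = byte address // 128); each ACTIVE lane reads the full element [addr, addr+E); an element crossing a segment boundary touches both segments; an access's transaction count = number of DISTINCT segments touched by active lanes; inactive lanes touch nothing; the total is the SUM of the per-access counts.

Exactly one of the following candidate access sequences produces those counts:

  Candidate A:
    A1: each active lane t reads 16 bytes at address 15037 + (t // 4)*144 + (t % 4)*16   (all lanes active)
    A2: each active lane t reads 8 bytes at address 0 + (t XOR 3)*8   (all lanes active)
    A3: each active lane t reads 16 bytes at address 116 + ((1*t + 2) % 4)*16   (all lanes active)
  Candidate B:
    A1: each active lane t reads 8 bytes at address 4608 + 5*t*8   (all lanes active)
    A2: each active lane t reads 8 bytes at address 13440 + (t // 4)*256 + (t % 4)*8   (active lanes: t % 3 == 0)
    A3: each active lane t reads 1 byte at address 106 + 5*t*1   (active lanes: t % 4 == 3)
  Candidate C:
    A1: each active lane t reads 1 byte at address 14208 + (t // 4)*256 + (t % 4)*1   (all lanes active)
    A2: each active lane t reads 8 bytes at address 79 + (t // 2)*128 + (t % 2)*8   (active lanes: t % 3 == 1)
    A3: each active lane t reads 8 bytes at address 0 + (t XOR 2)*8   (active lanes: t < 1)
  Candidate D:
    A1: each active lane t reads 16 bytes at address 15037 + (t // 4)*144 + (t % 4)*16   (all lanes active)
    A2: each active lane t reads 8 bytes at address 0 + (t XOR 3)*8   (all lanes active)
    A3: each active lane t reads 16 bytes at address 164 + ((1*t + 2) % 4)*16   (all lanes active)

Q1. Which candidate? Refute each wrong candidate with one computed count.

B: A3 gives 1 transaction, not 2
C: A3 gives 1 transaction, not 2
D: A3 gives 1 transaction, not 2
A: all counts match (1,1,2)

Answer: A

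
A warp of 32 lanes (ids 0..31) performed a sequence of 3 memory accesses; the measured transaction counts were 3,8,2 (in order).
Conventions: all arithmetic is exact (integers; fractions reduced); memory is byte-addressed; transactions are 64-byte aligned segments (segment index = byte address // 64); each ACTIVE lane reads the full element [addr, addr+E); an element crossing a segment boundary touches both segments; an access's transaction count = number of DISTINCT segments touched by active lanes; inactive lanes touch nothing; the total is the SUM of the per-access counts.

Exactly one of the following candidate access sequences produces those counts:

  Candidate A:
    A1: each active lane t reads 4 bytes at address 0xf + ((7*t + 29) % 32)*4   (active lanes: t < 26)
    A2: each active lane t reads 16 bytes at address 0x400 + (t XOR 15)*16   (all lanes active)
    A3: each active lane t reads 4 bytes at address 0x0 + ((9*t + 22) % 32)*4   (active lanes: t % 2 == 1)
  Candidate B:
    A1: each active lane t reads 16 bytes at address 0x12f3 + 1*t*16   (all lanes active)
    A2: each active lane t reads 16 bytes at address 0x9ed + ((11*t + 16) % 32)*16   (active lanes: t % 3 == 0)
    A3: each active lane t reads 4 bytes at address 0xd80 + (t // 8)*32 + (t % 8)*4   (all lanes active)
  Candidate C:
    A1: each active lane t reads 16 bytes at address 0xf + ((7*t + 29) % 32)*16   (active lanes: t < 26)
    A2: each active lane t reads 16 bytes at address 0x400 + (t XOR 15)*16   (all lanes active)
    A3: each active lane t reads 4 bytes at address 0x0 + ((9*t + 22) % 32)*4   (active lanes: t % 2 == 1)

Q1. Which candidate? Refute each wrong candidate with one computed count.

B: A1 gives 9 transactions, not 3
C: A1 gives 9 transactions, not 3
A: all counts match (3,8,2)

Answer: A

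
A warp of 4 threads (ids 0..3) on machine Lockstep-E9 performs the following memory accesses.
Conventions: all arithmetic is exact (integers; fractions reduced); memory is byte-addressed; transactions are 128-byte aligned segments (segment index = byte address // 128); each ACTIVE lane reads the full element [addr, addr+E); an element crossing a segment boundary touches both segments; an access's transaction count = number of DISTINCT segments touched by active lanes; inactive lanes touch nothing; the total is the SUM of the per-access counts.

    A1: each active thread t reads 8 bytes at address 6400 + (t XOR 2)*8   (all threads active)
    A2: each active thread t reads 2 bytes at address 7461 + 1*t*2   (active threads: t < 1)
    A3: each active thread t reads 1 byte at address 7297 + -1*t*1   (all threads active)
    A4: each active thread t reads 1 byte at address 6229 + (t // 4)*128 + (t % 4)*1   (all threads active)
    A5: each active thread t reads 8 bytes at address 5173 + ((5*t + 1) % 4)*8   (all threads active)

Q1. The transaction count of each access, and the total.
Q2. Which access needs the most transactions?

A1: 1 transaction
A2: 1 transaction
A3: 2 transactions
A4: 1 transaction
A5: 1 transaction

Answer: 1,1,2,1,1; total 6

Answer: A3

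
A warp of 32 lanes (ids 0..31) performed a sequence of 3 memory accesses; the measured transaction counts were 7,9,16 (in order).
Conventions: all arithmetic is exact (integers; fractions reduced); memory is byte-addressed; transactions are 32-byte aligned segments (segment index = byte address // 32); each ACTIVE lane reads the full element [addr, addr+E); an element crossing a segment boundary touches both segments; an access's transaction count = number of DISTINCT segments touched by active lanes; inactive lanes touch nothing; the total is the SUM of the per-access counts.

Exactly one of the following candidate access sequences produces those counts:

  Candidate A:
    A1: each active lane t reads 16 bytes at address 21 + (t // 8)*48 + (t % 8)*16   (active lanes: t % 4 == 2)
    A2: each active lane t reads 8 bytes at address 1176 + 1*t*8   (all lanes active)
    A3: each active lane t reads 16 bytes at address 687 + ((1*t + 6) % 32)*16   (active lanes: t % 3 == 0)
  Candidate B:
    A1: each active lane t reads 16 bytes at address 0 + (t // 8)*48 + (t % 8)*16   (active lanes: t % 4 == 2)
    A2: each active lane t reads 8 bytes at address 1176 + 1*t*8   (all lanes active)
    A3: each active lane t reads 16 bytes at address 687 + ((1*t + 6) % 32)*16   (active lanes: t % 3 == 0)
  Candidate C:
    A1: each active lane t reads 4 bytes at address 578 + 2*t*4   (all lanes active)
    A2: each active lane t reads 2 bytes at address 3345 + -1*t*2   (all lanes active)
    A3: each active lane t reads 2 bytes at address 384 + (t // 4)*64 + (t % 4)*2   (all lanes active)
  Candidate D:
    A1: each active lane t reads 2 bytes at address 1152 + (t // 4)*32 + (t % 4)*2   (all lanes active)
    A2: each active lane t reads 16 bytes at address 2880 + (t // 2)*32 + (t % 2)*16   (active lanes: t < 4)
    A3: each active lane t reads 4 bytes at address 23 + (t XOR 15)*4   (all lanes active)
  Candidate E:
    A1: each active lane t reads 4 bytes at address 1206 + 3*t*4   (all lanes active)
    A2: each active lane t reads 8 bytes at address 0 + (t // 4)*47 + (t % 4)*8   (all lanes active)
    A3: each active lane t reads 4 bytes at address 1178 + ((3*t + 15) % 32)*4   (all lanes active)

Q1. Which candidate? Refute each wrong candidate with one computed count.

A: A1 gives 8 transactions, not 7
C: A1 gives 8 transactions, not 7
D: A1 gives 8 transactions, not 7
E: A1 gives 13 transactions, not 7
B: all counts match (7,9,16)

Answer: B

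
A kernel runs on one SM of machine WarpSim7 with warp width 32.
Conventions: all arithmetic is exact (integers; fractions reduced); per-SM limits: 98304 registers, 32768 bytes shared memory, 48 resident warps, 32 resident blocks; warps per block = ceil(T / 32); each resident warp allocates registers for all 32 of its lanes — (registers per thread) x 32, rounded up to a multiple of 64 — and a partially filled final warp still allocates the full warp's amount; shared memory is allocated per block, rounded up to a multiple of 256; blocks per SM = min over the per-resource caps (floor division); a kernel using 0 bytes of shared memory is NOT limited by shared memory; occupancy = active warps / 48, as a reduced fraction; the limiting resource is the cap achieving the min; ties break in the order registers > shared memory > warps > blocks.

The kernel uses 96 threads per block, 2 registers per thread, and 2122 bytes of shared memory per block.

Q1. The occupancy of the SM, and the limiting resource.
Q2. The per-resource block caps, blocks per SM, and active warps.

Answer: occupancy 7/8, limited by shared memory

registers: 512 blocks
shared memory: 14 blocks
warps: 16 blocks
blocks: 32 blocks

Answer: 14 blocks, 42 active warps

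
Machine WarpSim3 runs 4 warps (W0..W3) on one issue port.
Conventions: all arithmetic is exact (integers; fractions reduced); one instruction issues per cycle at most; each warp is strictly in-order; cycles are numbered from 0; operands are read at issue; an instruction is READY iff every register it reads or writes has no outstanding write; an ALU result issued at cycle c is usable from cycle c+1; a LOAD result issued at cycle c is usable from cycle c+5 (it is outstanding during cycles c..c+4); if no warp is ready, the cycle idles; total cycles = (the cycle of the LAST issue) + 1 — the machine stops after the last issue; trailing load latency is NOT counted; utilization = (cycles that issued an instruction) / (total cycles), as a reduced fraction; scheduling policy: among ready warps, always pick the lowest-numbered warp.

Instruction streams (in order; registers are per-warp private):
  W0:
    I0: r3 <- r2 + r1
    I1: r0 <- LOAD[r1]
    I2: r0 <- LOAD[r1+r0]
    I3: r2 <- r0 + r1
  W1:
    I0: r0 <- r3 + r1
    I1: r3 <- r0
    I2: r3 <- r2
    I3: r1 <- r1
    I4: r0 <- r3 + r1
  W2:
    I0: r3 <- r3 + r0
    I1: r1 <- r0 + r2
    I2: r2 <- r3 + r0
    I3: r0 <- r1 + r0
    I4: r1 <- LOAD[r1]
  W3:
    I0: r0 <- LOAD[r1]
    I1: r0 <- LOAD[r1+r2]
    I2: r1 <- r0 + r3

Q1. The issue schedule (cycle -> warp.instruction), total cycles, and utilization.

cycle 0: W0.I0
cycle 1: W0.I1
cycle 2: W1.I0
cycle 3: W1.I1
cycle 4: W1.I2
cycle 5: W1.I3
cycle 6: W0.I2
cycle 7: W1.I4
cycle 8: W2.I0
cycle 9: W2.I1
cycle 10: W2.I2
cycle 11: W0.I3
cycle 12: W2.I3
cycle 13: W2.I4
cycle 14: W3.I0
cycle 15: idle
cycle 16: idle
cycle 17: idle
cycle 18: idle
cycle 19: W3.I1
cycle 20: idle
cycle 21: idle
cycle 22: idle
cycle 23: idle
cycle 24: W3.I2

Answer: 25 cycles, utilization 17/25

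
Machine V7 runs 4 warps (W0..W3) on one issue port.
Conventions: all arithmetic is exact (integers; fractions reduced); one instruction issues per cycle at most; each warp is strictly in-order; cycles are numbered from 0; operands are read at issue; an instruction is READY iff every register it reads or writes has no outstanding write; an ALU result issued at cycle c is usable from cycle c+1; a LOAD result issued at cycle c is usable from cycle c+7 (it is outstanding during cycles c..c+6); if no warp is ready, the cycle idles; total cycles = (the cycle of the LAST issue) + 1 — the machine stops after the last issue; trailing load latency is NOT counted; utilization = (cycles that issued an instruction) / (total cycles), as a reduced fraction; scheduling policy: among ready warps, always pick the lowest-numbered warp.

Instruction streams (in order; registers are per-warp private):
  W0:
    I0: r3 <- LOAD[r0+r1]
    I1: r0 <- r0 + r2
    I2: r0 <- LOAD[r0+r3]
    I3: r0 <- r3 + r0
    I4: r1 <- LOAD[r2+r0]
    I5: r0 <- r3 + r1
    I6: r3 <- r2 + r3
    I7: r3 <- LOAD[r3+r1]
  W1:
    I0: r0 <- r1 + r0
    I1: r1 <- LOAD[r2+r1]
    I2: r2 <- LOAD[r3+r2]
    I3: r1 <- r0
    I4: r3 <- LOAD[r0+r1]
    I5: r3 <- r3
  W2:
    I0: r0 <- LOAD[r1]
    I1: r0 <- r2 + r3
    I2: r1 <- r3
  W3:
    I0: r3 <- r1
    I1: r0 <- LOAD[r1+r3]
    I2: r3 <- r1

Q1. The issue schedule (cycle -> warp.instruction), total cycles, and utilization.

cycle 0: W0.I0
cycle 1: W0.I1
cycle 2: W1.I0
cycle 3: W1.I1
cycle 4: W1.I2
cycle 5: W2.I0
cycle 6: W3.I0
cycle 7: W0.I2
cycle 8: W3.I1
cycle 9: W3.I2
cycle 10: W1.I3
cycle 11: W1.I4
cycle 12: W2.I1
cycle 13: W2.I2
cycle 14: W0.I3
cycle 15: W0.I4
cycle 16: idle
cycle 17: idle
cycle 18: W1.I5
cycle 19: idle
cycle 20: idle
cycle 21: idle
cycle 22: W0.I5
cycle 23: W0.I6
cycle 24: W0.I7

Answer: 25 cycles, utilization 4/5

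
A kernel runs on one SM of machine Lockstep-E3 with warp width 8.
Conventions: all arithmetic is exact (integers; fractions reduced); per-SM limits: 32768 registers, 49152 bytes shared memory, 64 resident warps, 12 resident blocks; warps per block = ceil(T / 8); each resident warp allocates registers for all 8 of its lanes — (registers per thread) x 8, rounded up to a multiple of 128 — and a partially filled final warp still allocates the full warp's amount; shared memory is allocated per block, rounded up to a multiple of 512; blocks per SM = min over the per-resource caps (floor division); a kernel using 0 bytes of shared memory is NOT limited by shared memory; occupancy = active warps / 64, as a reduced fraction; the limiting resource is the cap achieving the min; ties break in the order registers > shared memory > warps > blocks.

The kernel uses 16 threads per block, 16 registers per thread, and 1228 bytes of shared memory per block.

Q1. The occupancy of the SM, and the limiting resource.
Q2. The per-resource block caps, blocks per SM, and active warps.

Answer: occupancy 3/8, limited by blocks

registers: 128 blocks
shared memory: 32 blocks
warps: 32 blocks
blocks: 12 blocks

Answer: 12 blocks, 24 active warps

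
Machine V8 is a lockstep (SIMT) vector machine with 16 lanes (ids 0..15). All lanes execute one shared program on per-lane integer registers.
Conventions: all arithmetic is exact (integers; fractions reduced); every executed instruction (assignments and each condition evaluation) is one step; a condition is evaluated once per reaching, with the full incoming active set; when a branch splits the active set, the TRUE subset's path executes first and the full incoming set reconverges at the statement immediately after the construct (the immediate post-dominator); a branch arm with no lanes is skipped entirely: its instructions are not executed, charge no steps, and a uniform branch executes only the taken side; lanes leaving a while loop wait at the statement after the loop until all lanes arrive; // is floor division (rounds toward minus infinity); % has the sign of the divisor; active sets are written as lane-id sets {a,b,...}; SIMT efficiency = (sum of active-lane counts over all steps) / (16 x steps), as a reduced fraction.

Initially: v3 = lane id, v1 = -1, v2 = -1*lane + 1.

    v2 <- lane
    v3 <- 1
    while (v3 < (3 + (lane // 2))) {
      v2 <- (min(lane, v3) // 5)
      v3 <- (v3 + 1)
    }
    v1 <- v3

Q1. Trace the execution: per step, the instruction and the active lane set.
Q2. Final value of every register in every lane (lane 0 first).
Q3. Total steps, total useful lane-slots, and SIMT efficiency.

step 0: v2 <- lane                   {0,1,2,3,4,5,6,7,8,9,10,11,12,13,14,15}
step 1: v3 <- 1                      {0,1,2,3,4,5,6,7,8,9,10,11,12,13,14,15}
step 2: eval (v3 < (3 + (lane // 2))) {0,1,2,3,4,5,6,7,8,9,10,11,12,13,14,15}
step 3: v2 <- (min(lane, v3) // 5)   {0,1,2,3,4,5,6,7,8,9,10,11,12,13,14,15}
step 4: v3 <- (v3 + 1)               {0,1,2,3,4,5,6,7,8,9,10,11,12,13,14,15}
step 5: eval (v3 < (3 + (lane // 2))) {0,1,2,3,4,5,6,7,8,9,10,11,12,13,14,15}
step 6: v2 <- (min(lane, v3) // 5)   {0,1,2,3,4,5,6,7,8,9,10,11,12,13,14,15}
step 7: v3 <- (v3 + 1)               {0,1,2,3,4,5,6,7,8,9,10,11,12,13,14,15}
step 8: eval (v3 < (3 + (lane // 2))) {0,1,2,3,4,5,6,7,8,9,10,11,12,13,14,15}
step 9: v2 <- (min(lane, v3) // 5)   {2,3,4,5,6,7,8,9,10,11,12,13,14,15}
step 10: v3 <- (v3 + 1)               {2,3,4,5,6,7,8,9,10,11,12,13,14,15}
step 11: eval (v3 < (3 + (lane // 2))) {2,3,4,5,6,7,8,9,10,11,12,13,14,15}
step 12: v2 <- (min(lane, v3) // 5)   {4,5,6,7,8,9,10,11,12,13,14,15}
step 13: v3 <- (v3 + 1)               {4,5,6,7,8,9,10,11,12,13,14,15}
step 14: eval (v3 < (3 + (lane // 2))) {4,5,6,7,8,9,10,11,12,13,14,15}
step 15: v2 <- (min(lane, v3) // 5)   {6,7,8,9,10,11,12,13,14,15}
step 16: v3 <- (v3 + 1)               {6,7,8,9,10,11,12,13,14,15}
step 17: eval (v3 < (3 + (lane // 2))) {6,7,8,9,10,11,12,13,14,15}
step 18: v2 <- (min(lane, v3) // 5)   {8,9,10,11,12,13,14,15}
step 19: v3 <- (v3 + 1)               {8,9,10,11,12,13,14,15}
step 20: eval (v3 < (3 + (lane // 2))) {8,9,10,11,12,13,14,15}
step 21: v2 <- (min(lane, v3) // 5)   {10,11,12,13,14,15}
step 22: v3 <- (v3 + 1)               {10,11,12,13,14,15}
step 23: eval (v3 < (3 + (lane // 2))) {10,11,12,13,14,15}
step 24: v2 <- (min(lane, v3) // 5)   {12,13,14,15}
step 25: v3 <- (v3 + 1)               {12,13,14,15}
step 26: eval (v3 < (3 + (lane // 2))) {12,13,14,15}
step 27: v2 <- (min(lane, v3) // 5)   {14,15}
step 28: v3 <- (v3 + 1)               {14,15}
step 29: eval (v3 < (3 + (lane // 2))) {14,15}
step 30: v1 <- v3                     {0,1,2,3,4,5,6,7,8,9,10,11,12,13,14,15}

Answer: 31 steps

v3: 3,3,4,4,5,5,6,6,7,7,8,8,9,9,10,10
v1: 3,3,4,4,5,5,6,6,7,7,8,8,9,9,10,10
v2: 0,0,0,0,0,0,1,1,1,1,1,1,1,1,1,1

steps = 31; useful = 328; efficiency = 328/496 = 41/62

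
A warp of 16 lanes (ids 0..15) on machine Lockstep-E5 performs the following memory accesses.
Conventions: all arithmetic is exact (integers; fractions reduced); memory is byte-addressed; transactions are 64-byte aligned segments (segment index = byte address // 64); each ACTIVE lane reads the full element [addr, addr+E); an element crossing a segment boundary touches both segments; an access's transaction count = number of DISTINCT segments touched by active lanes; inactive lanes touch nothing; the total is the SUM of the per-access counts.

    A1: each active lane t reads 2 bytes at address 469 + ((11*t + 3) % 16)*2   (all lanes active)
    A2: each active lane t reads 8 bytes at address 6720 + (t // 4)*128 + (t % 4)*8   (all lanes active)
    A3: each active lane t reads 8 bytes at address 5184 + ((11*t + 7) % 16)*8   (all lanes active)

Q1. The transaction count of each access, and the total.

A1: 1 transaction
A2: 4 transactions
A3: 2 transactions

Answer: 1,4,2; total 7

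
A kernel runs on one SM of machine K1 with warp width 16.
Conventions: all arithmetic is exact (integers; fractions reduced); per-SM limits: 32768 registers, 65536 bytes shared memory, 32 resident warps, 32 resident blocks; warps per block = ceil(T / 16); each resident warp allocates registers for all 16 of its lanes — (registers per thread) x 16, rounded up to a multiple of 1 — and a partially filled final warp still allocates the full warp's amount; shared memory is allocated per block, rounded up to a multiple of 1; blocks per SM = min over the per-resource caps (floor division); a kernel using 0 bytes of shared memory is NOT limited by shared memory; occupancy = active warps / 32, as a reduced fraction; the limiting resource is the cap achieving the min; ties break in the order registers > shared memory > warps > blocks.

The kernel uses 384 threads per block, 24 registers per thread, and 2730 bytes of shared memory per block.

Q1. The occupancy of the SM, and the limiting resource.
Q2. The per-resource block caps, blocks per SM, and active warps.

Answer: occupancy 3/4, limited by warps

registers: 3 blocks
shared memory: 24 blocks
warps: 1 block
blocks: 32 blocks

Answer: 1 block, 24 active warps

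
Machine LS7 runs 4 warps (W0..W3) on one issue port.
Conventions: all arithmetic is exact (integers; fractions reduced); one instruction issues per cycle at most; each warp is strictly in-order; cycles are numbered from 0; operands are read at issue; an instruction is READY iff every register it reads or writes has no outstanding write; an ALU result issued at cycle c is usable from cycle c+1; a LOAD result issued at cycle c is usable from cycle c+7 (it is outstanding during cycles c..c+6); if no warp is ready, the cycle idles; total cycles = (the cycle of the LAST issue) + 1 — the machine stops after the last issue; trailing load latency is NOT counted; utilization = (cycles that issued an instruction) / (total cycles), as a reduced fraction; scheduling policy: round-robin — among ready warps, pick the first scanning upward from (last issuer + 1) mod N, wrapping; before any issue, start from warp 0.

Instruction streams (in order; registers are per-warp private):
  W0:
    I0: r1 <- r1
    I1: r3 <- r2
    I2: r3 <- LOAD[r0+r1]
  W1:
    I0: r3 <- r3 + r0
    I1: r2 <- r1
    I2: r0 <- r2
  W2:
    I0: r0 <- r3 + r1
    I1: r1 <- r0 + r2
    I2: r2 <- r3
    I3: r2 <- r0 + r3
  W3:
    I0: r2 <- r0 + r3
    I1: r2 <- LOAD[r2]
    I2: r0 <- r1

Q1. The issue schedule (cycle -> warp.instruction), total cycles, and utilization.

cycle 0: W0.I0
cycle 1: W1.I0
cycle 2: W2.I0
cycle 3: W3.I0
cycle 4: W0.I1
cycle 5: W1.I1
cycle 6: W2.I1
cycle 7: W3.I1
cycle 8: W0.I2
cycle 9: W1.I2
cycle 10: W2.I2
cycle 11: W3.I2
cycle 12: W2.I3

Answer: 13 cycles, utilization 1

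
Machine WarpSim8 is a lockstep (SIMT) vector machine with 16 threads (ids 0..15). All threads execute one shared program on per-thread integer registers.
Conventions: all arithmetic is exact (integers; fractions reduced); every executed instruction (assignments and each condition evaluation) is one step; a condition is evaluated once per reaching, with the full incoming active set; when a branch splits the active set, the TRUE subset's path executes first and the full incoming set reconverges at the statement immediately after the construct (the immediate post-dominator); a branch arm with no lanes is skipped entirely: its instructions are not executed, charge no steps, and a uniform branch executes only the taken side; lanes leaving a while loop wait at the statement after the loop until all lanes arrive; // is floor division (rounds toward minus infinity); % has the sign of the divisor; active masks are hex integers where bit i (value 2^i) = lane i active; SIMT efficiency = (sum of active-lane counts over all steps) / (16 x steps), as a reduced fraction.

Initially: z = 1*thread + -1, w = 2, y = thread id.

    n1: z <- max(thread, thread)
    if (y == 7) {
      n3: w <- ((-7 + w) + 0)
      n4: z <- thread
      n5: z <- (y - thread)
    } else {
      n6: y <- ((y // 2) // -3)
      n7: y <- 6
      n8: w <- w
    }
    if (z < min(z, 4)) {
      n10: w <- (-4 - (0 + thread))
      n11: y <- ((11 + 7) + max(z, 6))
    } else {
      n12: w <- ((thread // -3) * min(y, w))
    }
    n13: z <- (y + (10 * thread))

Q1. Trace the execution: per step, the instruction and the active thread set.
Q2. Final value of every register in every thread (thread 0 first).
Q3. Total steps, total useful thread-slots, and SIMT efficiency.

step 0: z <- max(thread, thread)     0xffff
step 1: eval (y == 7)                0xffff
step 2: w <- ((-7 + w) + 0)          0x0080
step 3: z <- thread                  0x0080
step 4: z <- (y - thread)            0x0080
step 5: y <- ((y // 2) // -3)        0xff7f
step 6: y <- 6                       0xff7f
step 7: w <- w                       0xff7f
step 8: eval (z < min(z, 4))         0xffff
step 9: w <- ((thread // -3) * min(y, w)) 0xffff
step 10: z <- (y + (10 * thread))     0xffff

Answer: 11 steps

z: 6,16,26,36,46,56,66,77,86,96,106,116,126,136,146,156
w: 0,-2,-2,-2,-4,-4,-4,15,-6,-6,-8,-8,-8,-10,-10,-10
y: 6,6,6,6,6,6,6,7,6,6,6,6,6,6,6,6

steps = 11; useful = 128; efficiency = 128/176 = 8/11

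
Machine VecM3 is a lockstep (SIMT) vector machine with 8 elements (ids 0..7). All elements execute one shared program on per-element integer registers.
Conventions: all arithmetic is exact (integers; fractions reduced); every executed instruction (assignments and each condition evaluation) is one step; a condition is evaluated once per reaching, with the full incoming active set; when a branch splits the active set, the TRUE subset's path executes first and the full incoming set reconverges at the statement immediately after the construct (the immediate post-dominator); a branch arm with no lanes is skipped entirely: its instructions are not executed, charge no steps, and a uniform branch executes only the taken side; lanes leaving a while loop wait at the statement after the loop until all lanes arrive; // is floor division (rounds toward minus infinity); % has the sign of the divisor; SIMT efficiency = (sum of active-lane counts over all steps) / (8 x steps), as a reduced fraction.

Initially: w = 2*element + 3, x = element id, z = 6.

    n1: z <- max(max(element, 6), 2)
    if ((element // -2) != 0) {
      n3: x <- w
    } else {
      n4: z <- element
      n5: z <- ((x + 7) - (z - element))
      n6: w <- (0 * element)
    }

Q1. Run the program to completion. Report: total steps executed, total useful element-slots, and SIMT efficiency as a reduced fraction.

Answer: 6 steps, 26 useful, 13/24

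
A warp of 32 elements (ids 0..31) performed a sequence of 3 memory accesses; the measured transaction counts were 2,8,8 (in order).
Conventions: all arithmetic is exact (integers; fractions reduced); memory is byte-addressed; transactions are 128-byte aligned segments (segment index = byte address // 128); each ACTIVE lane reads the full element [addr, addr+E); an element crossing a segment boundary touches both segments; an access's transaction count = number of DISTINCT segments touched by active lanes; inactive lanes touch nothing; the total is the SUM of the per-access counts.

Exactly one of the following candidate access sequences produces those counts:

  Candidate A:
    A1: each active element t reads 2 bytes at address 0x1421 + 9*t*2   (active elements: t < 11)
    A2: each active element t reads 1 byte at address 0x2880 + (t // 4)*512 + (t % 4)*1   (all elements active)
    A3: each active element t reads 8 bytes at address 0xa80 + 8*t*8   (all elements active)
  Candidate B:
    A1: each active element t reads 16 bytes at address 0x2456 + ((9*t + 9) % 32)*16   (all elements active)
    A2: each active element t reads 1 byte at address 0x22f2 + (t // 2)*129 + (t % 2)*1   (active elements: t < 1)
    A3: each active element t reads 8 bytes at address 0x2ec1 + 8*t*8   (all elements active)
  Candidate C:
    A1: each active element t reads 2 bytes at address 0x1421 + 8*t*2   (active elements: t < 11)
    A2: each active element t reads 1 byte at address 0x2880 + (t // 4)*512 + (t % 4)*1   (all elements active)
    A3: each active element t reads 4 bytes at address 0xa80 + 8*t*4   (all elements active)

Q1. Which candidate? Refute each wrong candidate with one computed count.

A: A3 gives 16 transactions, not 8
B: A1 gives 5 transactions, not 2
C: all counts match (2,8,8)

Answer: C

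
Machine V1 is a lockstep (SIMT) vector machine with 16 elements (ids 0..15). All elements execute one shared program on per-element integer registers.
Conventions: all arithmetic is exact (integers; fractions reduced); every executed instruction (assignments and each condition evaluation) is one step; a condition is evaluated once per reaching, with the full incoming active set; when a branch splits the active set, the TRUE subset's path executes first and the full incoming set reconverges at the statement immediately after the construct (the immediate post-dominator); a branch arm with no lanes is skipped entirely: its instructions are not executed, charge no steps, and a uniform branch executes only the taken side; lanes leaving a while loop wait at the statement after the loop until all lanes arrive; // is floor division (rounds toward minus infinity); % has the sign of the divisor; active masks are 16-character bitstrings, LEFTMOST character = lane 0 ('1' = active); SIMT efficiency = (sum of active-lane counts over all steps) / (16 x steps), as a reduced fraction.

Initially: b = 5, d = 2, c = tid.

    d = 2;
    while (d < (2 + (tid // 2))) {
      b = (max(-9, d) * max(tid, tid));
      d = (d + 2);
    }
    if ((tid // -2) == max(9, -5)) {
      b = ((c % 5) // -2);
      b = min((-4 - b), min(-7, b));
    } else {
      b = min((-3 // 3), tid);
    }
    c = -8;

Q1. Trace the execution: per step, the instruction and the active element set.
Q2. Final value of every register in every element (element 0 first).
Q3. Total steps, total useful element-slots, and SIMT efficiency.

step 0: d <- 2                       1111111111111111
step 1: eval (d < (2 + (tid // 2)))  1111111111111111
step 2: b <- (max(-9, d) * max(tid, tid)) 0011111111111111
step 3: d <- (d + 2)                 0011111111111111
step 4: eval (d < (2 + (tid // 2)))  0011111111111111
step 5: b <- (max(-9, d) * max(tid, tid)) 0000001111111111
step 6: d <- (d + 2)                 0000001111111111
step 7: eval (d < (2 + (tid // 2)))  0000001111111111
step 8: b <- (max(-9, d) * max(tid, tid)) 0000000000111111
step 9: d <- (d + 2)                 0000000000111111
step 10: eval (d < (2 + (tid // 2)))  0000000000111111
step 11: b <- (max(-9, d) * max(tid, tid)) 0000000000000011
step 12: d <- (d + 2)                 0000000000000011
step 13: eval (d < (2 + (tid // 2)))  0000000000000011
step 14: eval ((tid // -2) == max(9, -5)) 1111111111111111
step 15: b <- min((-3 // 3), tid)     1111111111111111
step 16: c <- -8                      1111111111111111

Answer: 17 steps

b: -1,-1,-1,-1,-1,-1,-1,-1,-1,-1,-1,-1,-1,-1,-1,-1
d: 2,2,4,4,4,4,6,6,6,6,8,8,8,8,10,10
c: -8,-8,-8,-8,-8,-8,-8,-8,-8,-8,-8,-8,-8,-8,-8,-8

steps = 17; useful = 176; efficiency = 176/272 = 11/17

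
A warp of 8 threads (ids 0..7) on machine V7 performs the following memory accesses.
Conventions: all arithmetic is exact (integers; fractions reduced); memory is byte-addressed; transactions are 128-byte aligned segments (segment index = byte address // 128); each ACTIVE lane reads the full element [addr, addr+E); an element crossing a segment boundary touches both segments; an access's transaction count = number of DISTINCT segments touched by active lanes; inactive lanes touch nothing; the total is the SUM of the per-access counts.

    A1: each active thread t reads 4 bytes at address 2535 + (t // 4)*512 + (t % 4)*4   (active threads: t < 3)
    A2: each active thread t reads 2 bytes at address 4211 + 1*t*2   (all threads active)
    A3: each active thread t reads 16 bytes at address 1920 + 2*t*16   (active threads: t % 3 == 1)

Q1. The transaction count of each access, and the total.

A1: 1 transaction
A2: 2 transactions
A3: 2 transactions

Answer: 1,2,2; total 5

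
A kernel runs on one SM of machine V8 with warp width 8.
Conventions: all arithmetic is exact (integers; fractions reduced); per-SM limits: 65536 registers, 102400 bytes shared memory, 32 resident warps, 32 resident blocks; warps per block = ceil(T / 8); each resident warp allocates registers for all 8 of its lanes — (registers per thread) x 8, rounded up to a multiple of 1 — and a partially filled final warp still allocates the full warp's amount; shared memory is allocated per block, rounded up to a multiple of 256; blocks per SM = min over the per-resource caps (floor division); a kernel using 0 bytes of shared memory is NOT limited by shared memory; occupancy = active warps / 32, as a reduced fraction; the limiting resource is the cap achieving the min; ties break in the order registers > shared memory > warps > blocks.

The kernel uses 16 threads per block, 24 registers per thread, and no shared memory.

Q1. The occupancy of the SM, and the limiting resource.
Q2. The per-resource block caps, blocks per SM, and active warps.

Answer: occupancy 1, limited by warps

registers: 170 blocks
shared memory: no limit (kernel uses none)
warps: 16 blocks
blocks: 32 blocks

Answer: 16 blocks, 32 active warps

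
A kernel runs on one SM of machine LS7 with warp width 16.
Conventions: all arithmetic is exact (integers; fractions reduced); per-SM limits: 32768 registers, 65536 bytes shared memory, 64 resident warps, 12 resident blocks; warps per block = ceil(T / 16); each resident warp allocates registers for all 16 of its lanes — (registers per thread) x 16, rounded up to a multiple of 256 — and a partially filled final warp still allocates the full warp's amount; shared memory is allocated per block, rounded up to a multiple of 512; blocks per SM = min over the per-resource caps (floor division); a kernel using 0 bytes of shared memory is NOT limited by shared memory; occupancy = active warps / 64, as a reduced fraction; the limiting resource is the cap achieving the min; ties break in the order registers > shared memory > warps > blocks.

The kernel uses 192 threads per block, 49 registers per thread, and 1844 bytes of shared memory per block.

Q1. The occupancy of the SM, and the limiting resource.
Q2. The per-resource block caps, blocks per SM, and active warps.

Answer: occupancy 3/8, limited by registers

registers: 2 blocks
shared memory: 32 blocks
warps: 5 blocks
blocks: 12 blocks

Answer: 2 blocks, 24 active warps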